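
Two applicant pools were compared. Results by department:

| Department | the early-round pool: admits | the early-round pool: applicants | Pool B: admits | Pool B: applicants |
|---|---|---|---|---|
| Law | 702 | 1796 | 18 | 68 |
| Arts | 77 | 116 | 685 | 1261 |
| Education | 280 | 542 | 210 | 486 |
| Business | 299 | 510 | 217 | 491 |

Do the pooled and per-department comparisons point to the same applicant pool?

Law: the early-round pool 702/1796 = 39.1%, Pool B 18/68 = 26.5% → the early-round pool
Arts: the early-round pool 77/116 = 66.4%, Pool B 685/1261 = 54.3% → the early-round pool
Education: the early-round pool 280/542 = 51.7%, Pool B 210/486 = 43.2% → the early-round pool
Business: the early-round pool 299/510 = 58.6%, Pool B 217/491 = 44.2% → the early-round pool
Overall: the early-round pool 1358/2964 = 45.8%, Pool B 1130/2306 = 49.0% → Pool B
The early-round pool wins each department group but Pool B wins overall — the comparison reverses. The early-round pool's applicants skew toward Law, which has a lower base rate.

No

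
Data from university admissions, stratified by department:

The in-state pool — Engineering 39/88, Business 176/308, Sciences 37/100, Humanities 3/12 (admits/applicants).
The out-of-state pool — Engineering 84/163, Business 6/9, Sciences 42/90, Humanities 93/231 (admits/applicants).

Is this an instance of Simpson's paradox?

Engineering: the in-state pool 39/88 = 44.3%, the out-of-state pool 84/163 = 51.5% → the out-of-state pool
Business: the in-state pool 176/308 = 57.1%, the out-of-state pool 6/9 = 66.7% → the out-of-state pool
Sciences: the in-state pool 37/100 = 37.0%, the out-of-state pool 42/90 = 46.7% → the out-of-state pool
Humanities: the in-state pool 3/12 = 25.0%, the out-of-state pool 93/231 = 40.3% → the out-of-state pool
Overall: the in-state pool 255/508 = 50.2%, the out-of-state pool 225/493 = 45.6% → the in-state pool
The out-of-state pool wins each department group but the in-state pool wins overall — the comparison reverses. The out-of-state pool's applicants skew toward Humanities, which has a lower base rate.

Yes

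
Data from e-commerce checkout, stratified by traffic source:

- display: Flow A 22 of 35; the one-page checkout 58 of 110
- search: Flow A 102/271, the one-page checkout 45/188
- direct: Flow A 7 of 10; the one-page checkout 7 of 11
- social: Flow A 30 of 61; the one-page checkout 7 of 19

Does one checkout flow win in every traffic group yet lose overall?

No

Display: Flow A 22/35 = 62.9%, the one-page checkout 58/110 = 52.7% → Flow A
Search: Flow A 102/271 = 37.6%, the one-page checkout 45/188 = 23.9% → Flow A
Direct: Flow A 7/10 = 70.0%, the one-page checkout 7/11 = 63.6% → Flow A
Social: Flow A 30/61 = 49.2%, the one-page checkout 7/19 = 36.8% → Flow A
Overall: Flow A 161/377 = 42.7%, the one-page checkout 117/328 = 35.7% → Flow A
Flow A wins overall and in every traffic group — no reversal.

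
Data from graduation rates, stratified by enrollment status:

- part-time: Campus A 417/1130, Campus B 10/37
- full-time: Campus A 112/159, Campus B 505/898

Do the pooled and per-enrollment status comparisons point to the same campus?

No

Part-time: Campus A 417/1130 = 36.9%, Campus B 10/37 = 27.0% → Campus A
Full-time: Campus A 112/159 = 70.4%, Campus B 505/898 = 56.2% → Campus A
Overall: Campus A 529/1289 = 41.0%, Campus B 515/935 = 55.1% → Campus B
Campus A wins each enrollment group but Campus B wins overall — the comparison reverses. Campus A's students skew toward part-time, which has a lower base rate.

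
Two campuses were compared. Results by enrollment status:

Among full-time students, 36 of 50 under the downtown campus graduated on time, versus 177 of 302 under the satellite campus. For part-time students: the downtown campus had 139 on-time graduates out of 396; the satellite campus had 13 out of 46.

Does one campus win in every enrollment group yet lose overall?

Full-time: the downtown campus 36/50 = 72.0%, the satellite campus 177/302 = 58.6% → the downtown campus
Part-time: the downtown campus 139/396 = 35.1%, the satellite campus 13/46 = 28.3% → the downtown campus
Overall: the downtown campus 175/446 = 39.2%, the satellite campus 190/348 = 54.6% → the satellite campus
The downtown campus wins each enrollment group but the satellite campus wins overall — the comparison reverses. The downtown campus's students skew toward part-time, which has a lower base rate.

Yes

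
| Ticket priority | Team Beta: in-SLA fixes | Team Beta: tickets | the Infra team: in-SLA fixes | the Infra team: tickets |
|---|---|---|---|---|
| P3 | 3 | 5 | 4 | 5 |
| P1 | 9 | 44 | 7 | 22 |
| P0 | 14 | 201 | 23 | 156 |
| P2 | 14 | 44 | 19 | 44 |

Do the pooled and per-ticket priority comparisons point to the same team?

Yes

P3: Team Beta 3/5 = 60.0%, the Infra team 4/5 = 80.0% → the Infra team
P1: Team Beta 9/44 = 20.5%, the Infra team 7/22 = 31.8% → the Infra team
P0: Team Beta 14/201 = 7.0%, the Infra team 23/156 = 14.7% → the Infra team
P2: Team Beta 14/44 = 31.8%, the Infra team 19/44 = 43.2% → the Infra team
Overall: Team Beta 40/294 = 13.6%, the Infra team 53/227 = 23.3% → the Infra team
The Infra team wins overall and in every ticket group — no reversal.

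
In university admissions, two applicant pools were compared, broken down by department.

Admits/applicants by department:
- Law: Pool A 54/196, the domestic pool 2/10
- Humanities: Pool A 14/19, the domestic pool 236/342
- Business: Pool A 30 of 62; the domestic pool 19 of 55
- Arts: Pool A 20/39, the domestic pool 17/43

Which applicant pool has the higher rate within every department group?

Law: Pool A 54/196 = 27.6%, the domestic pool 2/10 = 20.0% → Pool A
Humanities: Pool A 14/19 = 73.7%, the domestic pool 236/342 = 69.0% → Pool A
Business: Pool A 30/62 = 48.4%, the domestic pool 19/55 = 34.5% → Pool A
Arts: Pool A 20/39 = 51.3%, the domestic pool 17/43 = 39.5% → Pool A
Pool A has the higher rate in all 4 groups.

Pool A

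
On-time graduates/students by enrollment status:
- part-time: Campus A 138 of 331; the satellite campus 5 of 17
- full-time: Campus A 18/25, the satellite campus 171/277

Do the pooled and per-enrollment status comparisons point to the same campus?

No

Part-time: Campus A 138/331 = 41.7%, the satellite campus 5/17 = 29.4% → Campus A
Full-time: Campus A 18/25 = 72.0%, the satellite campus 171/277 = 61.7% → Campus A
Overall: Campus A 156/356 = 43.8%, the satellite campus 176/294 = 59.9% → the satellite campus
Campus A wins each enrollment group but the satellite campus wins overall — the comparison reverses. Campus A's students skew toward part-time, which has a lower base rate.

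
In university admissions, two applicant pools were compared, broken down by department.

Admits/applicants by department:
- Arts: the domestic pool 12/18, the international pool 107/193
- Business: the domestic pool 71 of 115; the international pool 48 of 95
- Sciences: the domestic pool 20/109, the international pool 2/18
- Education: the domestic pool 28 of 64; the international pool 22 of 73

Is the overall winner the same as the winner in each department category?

No

Arts: the domestic pool 12/18 = 66.7%, the international pool 107/193 = 55.4% → the domestic pool
Business: the domestic pool 71/115 = 61.7%, the international pool 48/95 = 50.5% → the domestic pool
Sciences: the domestic pool 20/109 = 18.3%, the international pool 2/18 = 11.1% → the domestic pool
Education: the domestic pool 28/64 = 43.8%, the international pool 22/73 = 30.1% → the domestic pool
Overall: the domestic pool 131/306 = 42.8%, the international pool 179/379 = 47.2% → the international pool
The domestic pool wins each department group but the international pool wins overall — the comparison reverses. The domestic pool's applicants skew toward Sciences, which has a lower base rate.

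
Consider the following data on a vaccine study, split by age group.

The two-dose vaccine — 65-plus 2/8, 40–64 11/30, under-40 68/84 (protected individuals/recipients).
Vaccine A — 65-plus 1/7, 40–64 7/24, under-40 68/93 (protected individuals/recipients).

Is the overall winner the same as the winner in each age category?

65-plus: the two-dose vaccine 2/8 = 25.0%, Vaccine A 1/7 = 14.3% → the two-dose vaccine
40–64: the two-dose vaccine 11/30 = 36.7%, Vaccine A 7/24 = 29.2% → the two-dose vaccine
Under-40: the two-dose vaccine 68/84 = 81.0%, Vaccine A 68/93 = 73.1% → the two-dose vaccine
Overall: the two-dose vaccine 81/122 = 66.4%, Vaccine A 76/124 = 61.3% → the two-dose vaccine
The two-dose vaccine wins overall and in every age group — no reversal.

Yes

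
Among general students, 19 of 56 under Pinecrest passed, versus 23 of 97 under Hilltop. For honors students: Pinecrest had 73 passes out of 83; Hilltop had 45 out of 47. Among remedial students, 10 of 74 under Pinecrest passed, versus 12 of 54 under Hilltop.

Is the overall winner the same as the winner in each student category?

General: Pinecrest 19/56 = 33.9%, Hilltop 23/97 = 23.7% → Pinecrest
Honors: Pinecrest 73/83 = 88.0%, Hilltop 45/47 = 95.7% → Hilltop
Remedial: Pinecrest 10/74 = 13.5%, Hilltop 12/54 = 22.2% → Hilltop
Overall: Pinecrest 102/213 = 47.9%, Hilltop 80/198 = 40.4% → Pinecrest
Neither sweeps: Pinecrest wins 1 of 3 groups, Hilltop wins 2. Pinecrest wins overall but not every group — no Simpson reversal.

No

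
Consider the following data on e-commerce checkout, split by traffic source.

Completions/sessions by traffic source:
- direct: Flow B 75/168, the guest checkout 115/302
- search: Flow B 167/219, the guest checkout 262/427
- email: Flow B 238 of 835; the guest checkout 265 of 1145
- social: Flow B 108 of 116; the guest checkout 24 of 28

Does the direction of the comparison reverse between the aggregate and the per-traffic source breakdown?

No

Direct: Flow B 75/168 = 44.6%, the guest checkout 115/302 = 38.1% → Flow B
Search: Flow B 167/219 = 76.3%, the guest checkout 262/427 = 61.4% → Flow B
Email: Flow B 238/835 = 28.5%, the guest checkout 265/1145 = 23.1% → Flow B
Social: Flow B 108/116 = 93.1%, the guest checkout 24/28 = 85.7% → Flow B
Overall: Flow B 588/1338 = 43.9%, the guest checkout 666/1902 = 35.0% → Flow B
Flow B wins overall and in every traffic group — no reversal.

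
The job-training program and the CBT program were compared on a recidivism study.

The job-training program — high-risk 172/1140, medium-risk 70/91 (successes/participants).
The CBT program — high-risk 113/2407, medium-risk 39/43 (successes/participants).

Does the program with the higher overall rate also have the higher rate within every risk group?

No

High-risk: the job-training program 172/1140 = 15.1%, the CBT program 113/2407 = 4.7% → the job-training program
Medium-risk: the job-training program 70/91 = 76.9%, the CBT program 39/43 = 90.7% → the CBT program
Overall: the job-training program 242/1231 = 19.7%, the CBT program 152/2450 = 6.2% → the job-training program
Neither sweeps: the job-training program wins 1 of 2 groups, the CBT program wins 1. The job-training program wins overall but not every group — no Simpson reversal.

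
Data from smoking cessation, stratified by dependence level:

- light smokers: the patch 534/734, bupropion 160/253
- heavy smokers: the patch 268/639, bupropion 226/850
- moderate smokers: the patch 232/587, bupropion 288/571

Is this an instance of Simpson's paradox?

Light smokers: the patch 534/734 = 72.8%, bupropion 160/253 = 63.2% → the patch
Heavy smokers: the patch 268/639 = 41.9%, bupropion 226/850 = 26.6% → the patch
Moderate smokers: the patch 232/587 = 39.5%, bupropion 288/571 = 50.4% → bupropion
Overall: the patch 1034/1960 = 52.8%, bupropion 674/1674 = 40.3% → the patch
Neither sweeps: the patch wins 2 of 3 groups, bupropion wins 1. The patch wins overall but not every group — no Simpson reversal.

No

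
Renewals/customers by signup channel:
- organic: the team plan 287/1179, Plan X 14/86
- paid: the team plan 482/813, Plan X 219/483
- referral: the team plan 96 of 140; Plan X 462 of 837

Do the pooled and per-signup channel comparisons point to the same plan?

Organic: the team plan 287/1179 = 24.3%, Plan X 14/86 = 16.3% → the team plan
Paid: the team plan 482/813 = 59.3%, Plan X 219/483 = 45.3% → the team plan
Referral: the team plan 96/140 = 68.6%, Plan X 462/837 = 55.2% → the team plan
Overall: the team plan 865/2132 = 40.6%, Plan X 695/1406 = 49.4% → Plan X
The team plan wins each signup group but Plan X wins overall — the comparison reverses. The team plan's customers skew toward organic, which has a lower base rate.

No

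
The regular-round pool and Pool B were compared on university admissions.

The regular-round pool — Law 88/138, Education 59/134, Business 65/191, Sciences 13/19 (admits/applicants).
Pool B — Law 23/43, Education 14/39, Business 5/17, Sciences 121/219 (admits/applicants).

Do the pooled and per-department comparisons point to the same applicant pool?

No

Law: the regular-round pool 88/138 = 63.8%, Pool B 23/43 = 53.5% → the regular-round pool
Education: the regular-round pool 59/134 = 44.0%, Pool B 14/39 = 35.9% → the regular-round pool
Business: the regular-round pool 65/191 = 34.0%, Pool B 5/17 = 29.4% → the regular-round pool
Sciences: the regular-round pool 13/19 = 68.4%, Pool B 121/219 = 55.3% → the regular-round pool
Overall: the regular-round pool 225/482 = 46.7%, Pool B 163/318 = 51.3% → Pool B
The regular-round pool wins each department group but Pool B wins overall — the comparison reverses. The regular-round pool's applicants skew toward Business, which has a lower base rate.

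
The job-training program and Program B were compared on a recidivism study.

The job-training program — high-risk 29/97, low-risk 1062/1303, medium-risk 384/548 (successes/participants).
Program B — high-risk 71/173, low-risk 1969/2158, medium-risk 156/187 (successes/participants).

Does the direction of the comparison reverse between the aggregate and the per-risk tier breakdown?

High-risk: the job-training program 29/97 = 29.9%, Program B 71/173 = 41.0% → Program B
Low-risk: the job-training program 1062/1303 = 81.5%, Program B 1969/2158 = 91.2% → Program B
Medium-risk: the job-training program 384/548 = 70.1%, Program B 156/187 = 83.4% → Program B
Overall: the job-training program 1475/1948 = 75.7%, Program B 2196/2518 = 87.2% → Program B
Program B wins overall and in every risk group — no reversal.

No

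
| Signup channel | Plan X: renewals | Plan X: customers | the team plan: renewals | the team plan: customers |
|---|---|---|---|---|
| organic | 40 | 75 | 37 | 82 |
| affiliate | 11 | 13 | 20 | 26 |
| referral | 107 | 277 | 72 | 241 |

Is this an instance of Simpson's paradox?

Organic: Plan X 40/75 = 53.3%, the team plan 37/82 = 45.1% → Plan X
Affiliate: Plan X 11/13 = 84.6%, the team plan 20/26 = 76.9% → Plan X
Referral: Plan X 107/277 = 38.6%, the team plan 72/241 = 29.9% → Plan X
Overall: Plan X 158/365 = 43.3%, the team plan 129/349 = 37.0% → Plan X
Plan X wins overall and in every signup group — no reversal.

No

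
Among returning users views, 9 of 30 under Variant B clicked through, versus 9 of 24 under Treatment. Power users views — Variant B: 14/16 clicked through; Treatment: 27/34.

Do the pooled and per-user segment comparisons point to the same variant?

No

Returning users: Variant B 9/30 = 30.0%, Treatment 9/24 = 37.5% → Treatment
Power users: Variant B 14/16 = 87.5%, Treatment 27/34 = 79.4% → Variant B
Overall: Variant B 23/46 = 50.0%, Treatment 36/58 = 62.1% → Treatment
Neither sweeps: Variant B wins 1 of 2 groups, Treatment wins 1. Treatment wins overall but not every group — no Simpson reversal.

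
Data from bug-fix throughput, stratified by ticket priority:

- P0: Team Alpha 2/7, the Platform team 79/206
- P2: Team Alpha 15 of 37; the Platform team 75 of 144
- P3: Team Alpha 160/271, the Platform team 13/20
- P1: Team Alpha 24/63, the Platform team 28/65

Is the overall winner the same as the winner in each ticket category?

P0: Team Alpha 2/7 = 28.6%, the Platform team 79/206 = 38.3% → the Platform team
P2: Team Alpha 15/37 = 40.5%, the Platform team 75/144 = 52.1% → the Platform team
P3: Team Alpha 160/271 = 59.0%, the Platform team 13/20 = 65.0% → the Platform team
P1: Team Alpha 24/63 = 38.1%, the Platform team 28/65 = 43.1% → the Platform team
Overall: Team Alpha 201/378 = 53.2%, the Platform team 195/435 = 44.8% → Team Alpha
The Platform team wins each ticket group but Team Alpha wins overall — the comparison reverses. The Platform team's tickets skew toward P0, which has a lower base rate.

No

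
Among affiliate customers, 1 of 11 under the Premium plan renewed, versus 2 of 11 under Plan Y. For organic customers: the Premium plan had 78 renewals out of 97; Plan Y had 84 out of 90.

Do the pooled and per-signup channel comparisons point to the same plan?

Affiliate: the Premium plan 1/11 = 9.1%, Plan Y 2/11 = 18.2% → Plan Y
Organic: the Premium plan 78/97 = 80.4%, Plan Y 84/90 = 93.3% → Plan Y
Overall: the Premium plan 79/108 = 73.1%, Plan Y 86/101 = 85.1% → Plan Y
Plan Y wins overall and in every signup group — no reversal.

Yes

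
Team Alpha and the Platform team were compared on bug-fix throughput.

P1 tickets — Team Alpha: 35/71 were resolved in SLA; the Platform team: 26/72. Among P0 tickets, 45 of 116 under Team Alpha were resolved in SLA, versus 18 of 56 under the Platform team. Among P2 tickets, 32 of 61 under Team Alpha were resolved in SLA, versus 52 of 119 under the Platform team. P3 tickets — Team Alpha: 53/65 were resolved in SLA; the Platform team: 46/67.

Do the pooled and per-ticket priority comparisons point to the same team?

Yes

P1: Team Alpha 35/71 = 49.3%, the Platform team 26/72 = 36.1% → Team Alpha
P0: Team Alpha 45/116 = 38.8%, the Platform team 18/56 = 32.1% → Team Alpha
P2: Team Alpha 32/61 = 52.5%, the Platform team 52/119 = 43.7% → Team Alpha
P3: Team Alpha 53/65 = 81.5%, the Platform team 46/67 = 68.7% → Team Alpha
Overall: Team Alpha 165/313 = 52.7%, the Platform team 142/314 = 45.2% → Team Alpha
Team Alpha wins overall and in every ticket group — no reversal.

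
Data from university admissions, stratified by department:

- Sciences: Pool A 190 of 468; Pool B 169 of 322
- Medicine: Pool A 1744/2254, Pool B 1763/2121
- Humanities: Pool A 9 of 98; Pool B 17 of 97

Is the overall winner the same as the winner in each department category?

Sciences: Pool A 190/468 = 40.6%, Pool B 169/322 = 52.5% → Pool B
Medicine: Pool A 1744/2254 = 77.4%, Pool B 1763/2121 = 83.1% → Pool B
Humanities: Pool A 9/98 = 9.2%, Pool B 17/97 = 17.5% → Pool B
Overall: Pool A 1943/2820 = 68.9%, Pool B 1949/2540 = 76.7% → Pool B
Pool B wins overall and in every department group — no reversal.

Yes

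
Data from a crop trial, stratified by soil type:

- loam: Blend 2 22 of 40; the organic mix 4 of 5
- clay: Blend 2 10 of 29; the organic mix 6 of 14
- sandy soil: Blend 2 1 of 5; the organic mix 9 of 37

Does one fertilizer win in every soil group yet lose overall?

Loam: Blend 2 22/40 = 55.0%, the organic mix 4/5 = 80.0% → the organic mix
Clay: Blend 2 10/29 = 34.5%, the organic mix 6/14 = 42.9% → the organic mix
Sandy soil: Blend 2 1/5 = 20.0%, the organic mix 9/37 = 24.3% → the organic mix
Overall: Blend 2 33/74 = 44.6%, the organic mix 19/56 = 33.9% → Blend 2
The organic mix wins each soil group but Blend 2 wins overall — the comparison reverses. The organic mix's plots skew toward sandy soil, which has a lower base rate.

Yes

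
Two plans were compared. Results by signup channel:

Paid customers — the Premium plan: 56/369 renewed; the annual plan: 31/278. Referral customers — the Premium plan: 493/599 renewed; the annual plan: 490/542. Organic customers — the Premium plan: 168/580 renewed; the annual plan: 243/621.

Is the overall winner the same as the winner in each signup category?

No

Paid: the Premium plan 56/369 = 15.2%, the annual plan 31/278 = 11.2% → the Premium plan
Referral: the Premium plan 493/599 = 82.3%, the annual plan 490/542 = 90.4% → the annual plan
Organic: the Premium plan 168/580 = 29.0%, the annual plan 243/621 = 39.1% → the annual plan
Overall: the Premium plan 717/1548 = 46.3%, the annual plan 764/1441 = 53.0% → the annual plan
Neither sweeps: the Premium plan wins 1 of 3 groups, the annual plan wins 2. The annual plan wins overall but not every group — no Simpson reversal.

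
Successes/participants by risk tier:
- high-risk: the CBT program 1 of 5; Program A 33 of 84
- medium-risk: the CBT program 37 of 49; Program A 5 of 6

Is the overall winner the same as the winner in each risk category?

No

High-risk: the CBT program 1/5 = 20.0%, Program A 33/84 = 39.3% → Program A
Medium-risk: the CBT program 37/49 = 75.5%, Program A 5/6 = 83.3% → Program A
Overall: the CBT program 38/54 = 70.4%, Program A 38/90 = 42.2% → the CBT program
Program A wins each risk group but the CBT program wins overall — the comparison reverses. Program A's participants skew toward high-risk, which has a lower base rate.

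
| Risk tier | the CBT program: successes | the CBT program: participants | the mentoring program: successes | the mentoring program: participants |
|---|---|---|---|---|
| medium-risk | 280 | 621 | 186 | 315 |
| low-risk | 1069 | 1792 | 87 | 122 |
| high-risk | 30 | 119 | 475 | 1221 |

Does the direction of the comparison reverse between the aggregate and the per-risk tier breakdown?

Yes

Medium-risk: the CBT program 280/621 = 45.1%, the mentoring program 186/315 = 59.0% → the mentoring program
Low-risk: the CBT program 1069/1792 = 59.7%, the mentoring program 87/122 = 71.3% → the mentoring program
High-risk: the CBT program 30/119 = 25.2%, the mentoring program 475/1221 = 38.9% → the mentoring program
Overall: the CBT program 1379/2532 = 54.5%, the mentoring program 748/1658 = 45.1% → the CBT program
The mentoring program wins each risk group but the CBT program wins overall — the comparison reverses. The mentoring program's participants skew toward high-risk, which has a lower base rate.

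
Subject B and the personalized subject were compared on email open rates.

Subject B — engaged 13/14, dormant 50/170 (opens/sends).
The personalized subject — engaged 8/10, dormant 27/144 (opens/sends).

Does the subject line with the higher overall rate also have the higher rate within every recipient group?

Yes

Engaged: Subject B 13/14 = 92.9%, the personalized subject 8/10 = 80.0% → Subject B
Dormant: Subject B 50/170 = 29.4%, the personalized subject 27/144 = 18.8% → Subject B
Overall: Subject B 63/184 = 34.2%, the personalized subject 35/154 = 22.7% → Subject B
Subject B wins overall and in every recipient group — no reversal.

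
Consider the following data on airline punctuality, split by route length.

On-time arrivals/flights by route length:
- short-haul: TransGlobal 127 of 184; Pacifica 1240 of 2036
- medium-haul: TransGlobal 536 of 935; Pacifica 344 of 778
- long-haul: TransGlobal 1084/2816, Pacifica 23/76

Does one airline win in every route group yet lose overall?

Yes

Short-haul: TransGlobal 127/184 = 69.0%, Pacifica 1240/2036 = 60.9% → TransGlobal
Medium-haul: TransGlobal 536/935 = 57.3%, Pacifica 344/778 = 44.2% → TransGlobal
Long-haul: TransGlobal 1084/2816 = 38.5%, Pacifica 23/76 = 30.3% → TransGlobal
Overall: TransGlobal 1747/3935 = 44.4%, Pacifica 1607/2890 = 55.6% → Pacifica
TransGlobal wins each route group but Pacifica wins overall — the comparison reverses. TransGlobal's flights skew toward long-haul, which has a lower base rate.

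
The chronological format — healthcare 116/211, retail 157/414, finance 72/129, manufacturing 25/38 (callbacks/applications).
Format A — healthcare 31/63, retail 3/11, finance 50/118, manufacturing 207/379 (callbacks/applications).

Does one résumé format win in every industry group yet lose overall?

Yes

Healthcare: the chronological format 116/211 = 55.0%, Format A 31/63 = 49.2% → the chronological format
Retail: the chronological format 157/414 = 37.9%, Format A 3/11 = 27.3% → the chronological format
Finance: the chronological format 72/129 = 55.8%, Format A 50/118 = 42.4% → the chronological format
Manufacturing: the chronological format 25/38 = 65.8%, Format A 207/379 = 54.6% → the chronological format
Overall: the chronological format 370/792 = 46.7%, Format A 291/571 = 51.0% → Format A
The chronological format wins each industry group but Format A wins overall — the comparison reverses. The chronological format's applications skew toward retail, which has a lower base rate.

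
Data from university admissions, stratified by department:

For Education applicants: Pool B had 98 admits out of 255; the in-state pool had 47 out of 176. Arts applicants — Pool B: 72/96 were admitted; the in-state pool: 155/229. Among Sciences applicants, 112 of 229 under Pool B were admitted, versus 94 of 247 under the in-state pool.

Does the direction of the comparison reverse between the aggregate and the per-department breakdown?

No

Education: Pool B 98/255 = 38.4%, the in-state pool 47/176 = 26.7% → Pool B
Arts: Pool B 72/96 = 75.0%, the in-state pool 155/229 = 67.7% → Pool B
Sciences: Pool B 112/229 = 48.9%, the in-state pool 94/247 = 38.1% → Pool B
Overall: Pool B 282/580 = 48.6%, the in-state pool 296/652 = 45.4% → Pool B
Pool B wins overall and in every department group — no reversal.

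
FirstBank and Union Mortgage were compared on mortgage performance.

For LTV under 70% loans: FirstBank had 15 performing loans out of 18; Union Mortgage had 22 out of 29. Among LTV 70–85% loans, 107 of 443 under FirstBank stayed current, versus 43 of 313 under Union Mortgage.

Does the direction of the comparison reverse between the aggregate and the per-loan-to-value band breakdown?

LTV under 70%: FirstBank 15/18 = 83.3%, Union Mortgage 22/29 = 75.9% → FirstBank
LTV 70–85%: FirstBank 107/443 = 24.2%, Union Mortgage 43/313 = 13.7% → FirstBank
Overall: FirstBank 122/461 = 26.5%, Union Mortgage 65/342 = 19.0% → FirstBank
FirstBank wins overall and in every loan-to-value group — no reversal.

No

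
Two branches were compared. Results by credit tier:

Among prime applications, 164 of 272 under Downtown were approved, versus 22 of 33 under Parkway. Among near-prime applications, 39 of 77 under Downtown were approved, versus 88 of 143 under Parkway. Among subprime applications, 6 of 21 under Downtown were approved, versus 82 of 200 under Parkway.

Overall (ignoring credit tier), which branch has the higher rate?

Prime: Downtown 164/272 = 60.3%, Parkway 22/33 = 66.7% → Parkway
Near-prime: Downtown 39/77 = 50.6%, Parkway 88/143 = 61.5% → Parkway
Subprime: Downtown 6/21 = 28.6%, Parkway 82/200 = 41.0% → Parkway
Overall: Downtown 209/370 = 56.5%, Parkway 192/376 = 51.1% → Downtown
(Parkway wins every credit group but Downtown wins overall — Parkway's applications skew toward the low-rate subprime group.)

Downtown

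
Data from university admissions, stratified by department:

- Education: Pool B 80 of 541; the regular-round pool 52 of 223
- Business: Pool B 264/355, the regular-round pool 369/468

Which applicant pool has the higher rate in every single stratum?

Education: Pool B 80/541 = 14.8%, the regular-round pool 52/223 = 23.3% → the regular-round pool
Business: Pool B 264/355 = 74.4%, the regular-round pool 369/468 = 78.8% → the regular-round pool
The regular-round pool has the higher rate in both groups.

the regular-round pool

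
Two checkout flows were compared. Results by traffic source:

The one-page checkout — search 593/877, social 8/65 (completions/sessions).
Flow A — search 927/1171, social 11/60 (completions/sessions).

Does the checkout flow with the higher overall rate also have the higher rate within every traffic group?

Yes

Search: the one-page checkout 593/877 = 67.6%, Flow A 927/1171 = 79.2% → Flow A
Social: the one-page checkout 8/65 = 12.3%, Flow A 11/60 = 18.3% → Flow A
Overall: the one-page checkout 601/942 = 63.8%, Flow A 938/1231 = 76.2% → Flow A
Flow A wins overall and in every traffic group — no reversal.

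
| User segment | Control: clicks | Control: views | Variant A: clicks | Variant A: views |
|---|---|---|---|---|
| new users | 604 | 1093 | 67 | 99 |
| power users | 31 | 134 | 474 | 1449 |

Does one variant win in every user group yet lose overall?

Yes

New users: Control 604/1093 = 55.3%, Variant A 67/99 = 67.7% → Variant A
Power users: Control 31/134 = 23.1%, Variant A 474/1449 = 32.7% → Variant A
Overall: Control 635/1227 = 51.8%, Variant A 541/1548 = 34.9% → Control
Variant A wins each user group but Control wins overall — the comparison reverses. Variant A's views skew toward power users, which has a lower base rate.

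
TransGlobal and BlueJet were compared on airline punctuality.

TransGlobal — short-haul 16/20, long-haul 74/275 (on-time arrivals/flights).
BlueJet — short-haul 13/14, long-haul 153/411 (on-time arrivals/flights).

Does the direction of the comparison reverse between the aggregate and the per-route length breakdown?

Short-haul: TransGlobal 16/20 = 80.0%, BlueJet 13/14 = 92.9% → BlueJet
Long-haul: TransGlobal 74/275 = 26.9%, BlueJet 153/411 = 37.2% → BlueJet
Overall: TransGlobal 90/295 = 30.5%, BlueJet 166/425 = 39.1% → BlueJet
BlueJet wins overall and in every route group — no reversal.

No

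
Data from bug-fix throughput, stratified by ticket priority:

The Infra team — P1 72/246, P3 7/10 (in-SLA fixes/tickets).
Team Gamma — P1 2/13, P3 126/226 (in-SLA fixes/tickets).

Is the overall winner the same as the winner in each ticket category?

No

P1: the Infra team 72/246 = 29.3%, Team Gamma 2/13 = 15.4% → the Infra team
P3: the Infra team 7/10 = 70.0%, Team Gamma 126/226 = 55.8% → the Infra team
Overall: the Infra team 79/256 = 30.9%, Team Gamma 128/239 = 53.6% → Team Gamma
The Infra team wins each ticket group but Team Gamma wins overall — the comparison reverses. The Infra team's tickets skew toward P1, which has a lower base rate.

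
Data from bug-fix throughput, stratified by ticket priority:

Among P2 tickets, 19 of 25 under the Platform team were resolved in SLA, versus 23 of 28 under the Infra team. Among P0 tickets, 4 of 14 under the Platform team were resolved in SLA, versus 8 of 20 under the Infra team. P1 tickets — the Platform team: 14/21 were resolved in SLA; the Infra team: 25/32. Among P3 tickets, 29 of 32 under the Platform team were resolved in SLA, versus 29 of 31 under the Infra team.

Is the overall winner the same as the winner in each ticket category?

P2: the Platform team 19/25 = 76.0%, the Infra team 23/28 = 82.1% → the Infra team
P0: the Platform team 4/14 = 28.6%, the Infra team 8/20 = 40.0% → the Infra team
P1: the Platform team 14/21 = 66.7%, the Infra team 25/32 = 78.1% → the Infra team
P3: the Platform team 29/32 = 90.6%, the Infra team 29/31 = 93.5% → the Infra team
Overall: the Platform team 66/92 = 71.7%, the Infra team 85/111 = 76.6% → the Infra team
The Infra team wins overall and in every ticket group — no reversal.

Yes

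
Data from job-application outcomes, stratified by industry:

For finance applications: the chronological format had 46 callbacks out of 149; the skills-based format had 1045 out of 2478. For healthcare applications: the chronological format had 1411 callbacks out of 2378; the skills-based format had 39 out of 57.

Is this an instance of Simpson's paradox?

Finance: the chronological format 46/149 = 30.9%, the skills-based format 1045/2478 = 42.2% → the skills-based format
Healthcare: the chronological format 1411/2378 = 59.3%, the skills-based format 39/57 = 68.4% → the skills-based format
Overall: the chronological format 1457/2527 = 57.7%, the skills-based format 1084/2535 = 42.8% → the chronological format
The skills-based format wins each industry group but the chronological format wins overall — the comparison reverses. The skills-based format's applications skew toward finance, which has a lower base rate.

Yes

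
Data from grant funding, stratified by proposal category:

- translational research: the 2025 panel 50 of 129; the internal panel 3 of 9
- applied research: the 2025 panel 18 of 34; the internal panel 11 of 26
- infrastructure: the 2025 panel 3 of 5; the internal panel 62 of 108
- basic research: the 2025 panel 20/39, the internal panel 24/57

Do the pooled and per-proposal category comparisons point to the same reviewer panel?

Translational research: the 2025 panel 50/129 = 38.8%, the internal panel 3/9 = 33.3% → the 2025 panel
Applied research: the 2025 panel 18/34 = 52.9%, the internal panel 11/26 = 42.3% → the 2025 panel
Infrastructure: the 2025 panel 3/5 = 60.0%, the internal panel 62/108 = 57.4% → the 2025 panel
Basic research: the 2025 panel 20/39 = 51.3%, the internal panel 24/57 = 42.1% → the 2025 panel
Overall: the 2025 panel 91/207 = 44.0%, the internal panel 100/200 = 50.0% → the internal panel
The 2025 panel wins each proposal group but the internal panel wins overall — the comparison reverses. The 2025 panel's proposals skew toward translational research, which has a lower base rate.

No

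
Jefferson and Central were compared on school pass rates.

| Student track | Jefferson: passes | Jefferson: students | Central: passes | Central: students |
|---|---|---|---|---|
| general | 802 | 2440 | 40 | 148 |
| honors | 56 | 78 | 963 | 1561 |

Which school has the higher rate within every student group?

General: Jefferson 802/2440 = 32.9%, Central 40/148 = 27.0% → Jefferson
Honors: Jefferson 56/78 = 71.8%, Central 963/1561 = 61.7% → Jefferson
Jefferson has the higher rate in both groups.

Jefferson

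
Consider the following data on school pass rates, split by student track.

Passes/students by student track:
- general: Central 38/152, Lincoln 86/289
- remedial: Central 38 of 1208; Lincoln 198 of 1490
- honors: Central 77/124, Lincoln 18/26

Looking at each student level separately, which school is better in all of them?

Lincoln

General: Central 38/152 = 25.0%, Lincoln 86/289 = 29.8% → Lincoln
Remedial: Central 38/1208 = 3.1%, Lincoln 198/1490 = 13.3% → Lincoln
Honors: Central 77/124 = 62.1%, Lincoln 18/26 = 69.2% → Lincoln
Lincoln has the higher rate in all 3 groups.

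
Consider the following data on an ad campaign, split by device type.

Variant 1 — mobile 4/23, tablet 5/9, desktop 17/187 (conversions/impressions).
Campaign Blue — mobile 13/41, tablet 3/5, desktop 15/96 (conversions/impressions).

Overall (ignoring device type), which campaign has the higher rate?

Campaign Blue

Mobile: Variant 1 4/23 = 17.4%, Campaign Blue 13/41 = 31.7% → Campaign Blue
Tablet: Variant 1 5/9 = 55.6%, Campaign Blue 3/5 = 60.0% → Campaign Blue
Desktop: Variant 1 17/187 = 9.1%, Campaign Blue 15/96 = 15.6% → Campaign Blue
Overall: Variant 1 26/219 = 11.9%, Campaign Blue 31/142 = 21.8% → Campaign Blue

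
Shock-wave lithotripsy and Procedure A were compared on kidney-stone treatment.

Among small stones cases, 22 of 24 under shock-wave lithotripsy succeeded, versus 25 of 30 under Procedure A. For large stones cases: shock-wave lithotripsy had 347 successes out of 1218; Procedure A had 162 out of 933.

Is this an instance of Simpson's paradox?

No

Small stones: shock-wave lithotripsy 22/24 = 91.7%, Procedure A 25/30 = 83.3% → shock-wave lithotripsy
Large stones: shock-wave lithotripsy 347/1218 = 28.5%, Procedure A 162/933 = 17.4% → shock-wave lithotripsy
Overall: shock-wave lithotripsy 369/1242 = 29.7%, Procedure A 187/963 = 19.4% → shock-wave lithotripsy
Shock-wave lithotripsy wins overall and in every stone group — no reversal.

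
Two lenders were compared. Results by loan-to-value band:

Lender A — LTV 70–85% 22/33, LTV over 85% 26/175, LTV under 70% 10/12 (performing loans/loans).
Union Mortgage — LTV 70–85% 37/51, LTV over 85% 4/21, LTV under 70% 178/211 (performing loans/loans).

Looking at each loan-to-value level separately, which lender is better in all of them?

LTV 70–85%: Lender A 22/33 = 66.7%, Union Mortgage 37/51 = 72.5% → Union Mortgage
LTV over 85%: Lender A 26/175 = 14.9%, Union Mortgage 4/21 = 19.0% → Union Mortgage
LTV under 70%: Lender A 10/12 = 83.3%, Union Mortgage 178/211 = 84.4% → Union Mortgage
Union Mortgage has the higher rate in all 3 groups.

Union Mortgage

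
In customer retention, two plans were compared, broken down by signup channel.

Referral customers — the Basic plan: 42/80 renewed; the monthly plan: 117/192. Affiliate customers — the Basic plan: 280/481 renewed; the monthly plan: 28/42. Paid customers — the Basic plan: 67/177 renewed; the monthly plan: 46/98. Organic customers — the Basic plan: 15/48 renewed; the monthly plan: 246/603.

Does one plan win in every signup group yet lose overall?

Yes

Referral: the Basic plan 42/80 = 52.5%, the monthly plan 117/192 = 60.9% → the monthly plan
Affiliate: the Basic plan 280/481 = 58.2%, the monthly plan 28/42 = 66.7% → the monthly plan
Paid: the Basic plan 67/177 = 37.9%, the monthly plan 46/98 = 46.9% → the monthly plan
Organic: the Basic plan 15/48 = 31.2%, the monthly plan 246/603 = 40.8% → the monthly plan
Overall: the Basic plan 404/786 = 51.4%, the monthly plan 437/935 = 46.7% → the Basic plan
The monthly plan wins each signup group but the Basic plan wins overall — the comparison reverses. The monthly plan's customers skew toward organic, which has a lower base rate.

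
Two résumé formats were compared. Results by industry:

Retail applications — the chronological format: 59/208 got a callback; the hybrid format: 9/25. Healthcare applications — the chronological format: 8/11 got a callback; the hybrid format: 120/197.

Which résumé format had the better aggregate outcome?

Retail: the chronological format 59/208 = 28.4%, the hybrid format 9/25 = 36.0% → the hybrid format
Healthcare: the chronological format 8/11 = 72.7%, the hybrid format 120/197 = 60.9% → the chronological format
Overall: the chronological format 67/219 = 30.6%, the hybrid format 129/222 = 58.1% → the hybrid format
(Neither sweeps every industry group, but the hybrid format has the higher pooled rate.)

the hybrid format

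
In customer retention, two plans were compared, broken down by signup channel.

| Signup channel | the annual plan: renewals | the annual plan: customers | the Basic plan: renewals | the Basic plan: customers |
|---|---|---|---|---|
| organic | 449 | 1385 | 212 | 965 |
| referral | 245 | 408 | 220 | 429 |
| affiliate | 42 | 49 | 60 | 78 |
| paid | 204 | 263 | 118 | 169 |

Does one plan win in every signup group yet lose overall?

Organic: the annual plan 449/1385 = 32.4%, the Basic plan 212/965 = 22.0% → the annual plan
Referral: the annual plan 245/408 = 60.0%, the Basic plan 220/429 = 51.3% → the annual plan
Affiliate: the annual plan 42/49 = 85.7%, the Basic plan 60/78 = 76.9% → the annual plan
Paid: the annual plan 204/263 = 77.6%, the Basic plan 118/169 = 69.8% → the annual plan
Overall: the annual plan 940/2105 = 44.7%, the Basic plan 610/1641 = 37.2% → the annual plan
The annual plan wins overall and in every signup group — no reversal.

No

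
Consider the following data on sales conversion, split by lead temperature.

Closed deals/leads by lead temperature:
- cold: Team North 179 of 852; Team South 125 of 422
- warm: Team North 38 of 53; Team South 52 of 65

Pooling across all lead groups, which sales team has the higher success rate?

Cold: Team North 179/852 = 21.0%, Team South 125/422 = 29.6% → Team South
Warm: Team North 38/53 = 71.7%, Team South 52/65 = 80.0% → Team South
Overall: Team North 217/905 = 24.0%, Team South 177/487 = 36.3% → Team South

Team South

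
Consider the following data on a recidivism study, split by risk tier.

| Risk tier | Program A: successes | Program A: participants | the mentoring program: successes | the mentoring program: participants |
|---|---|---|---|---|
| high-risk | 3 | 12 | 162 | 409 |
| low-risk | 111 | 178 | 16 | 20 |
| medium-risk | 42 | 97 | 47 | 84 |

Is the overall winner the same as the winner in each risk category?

High-risk: Program A 3/12 = 25.0%, the mentoring program 162/409 = 39.6% → the mentoring program
Low-risk: Program A 111/178 = 62.4%, the mentoring program 16/20 = 80.0% → the mentoring program
Medium-risk: Program A 42/97 = 43.3%, the mentoring program 47/84 = 56.0% → the mentoring program
Overall: Program A 156/287 = 54.4%, the mentoring program 225/513 = 43.9% → Program A
The mentoring program wins each risk group but Program A wins overall — the comparison reverses. The mentoring program's participants skew toward high-risk, which has a lower base rate.

No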